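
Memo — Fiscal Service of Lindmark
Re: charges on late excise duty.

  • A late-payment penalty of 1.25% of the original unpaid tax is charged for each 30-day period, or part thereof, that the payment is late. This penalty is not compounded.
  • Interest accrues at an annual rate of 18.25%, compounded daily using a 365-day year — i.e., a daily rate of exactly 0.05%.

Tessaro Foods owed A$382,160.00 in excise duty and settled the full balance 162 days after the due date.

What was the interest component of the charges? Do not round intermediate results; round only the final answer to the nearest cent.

Interest: A$382,160.00 × ((1 + 0.0005)^162 − 1) = A$382,160.00 × 0.08434895… = A$32,234.7930…

A$32,234.79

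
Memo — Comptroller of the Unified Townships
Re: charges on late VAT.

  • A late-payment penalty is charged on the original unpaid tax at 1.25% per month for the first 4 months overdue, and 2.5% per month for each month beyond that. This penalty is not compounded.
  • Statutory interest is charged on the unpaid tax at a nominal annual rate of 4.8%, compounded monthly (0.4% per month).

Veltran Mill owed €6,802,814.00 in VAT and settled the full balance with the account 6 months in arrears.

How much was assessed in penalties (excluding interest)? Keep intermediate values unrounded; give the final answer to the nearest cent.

Penalty, months 1–4: 4 × 1.25% × €6,802,814.00 = €340,140.70
Penalty, months 5–6: 2 × 2.5% × €6,802,814.00 = €340,140.70
Total penalty = €340,140.70 + €340,140.70 = €680,281.40

€680,281.40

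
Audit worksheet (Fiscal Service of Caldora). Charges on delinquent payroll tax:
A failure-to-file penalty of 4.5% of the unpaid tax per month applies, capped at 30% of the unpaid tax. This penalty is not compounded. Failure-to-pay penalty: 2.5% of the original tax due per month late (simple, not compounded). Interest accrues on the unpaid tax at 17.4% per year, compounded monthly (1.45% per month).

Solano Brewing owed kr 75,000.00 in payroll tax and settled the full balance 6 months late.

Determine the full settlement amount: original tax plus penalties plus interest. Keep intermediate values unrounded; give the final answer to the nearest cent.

kr 113,266.15

Failure-to-file: 6 × 4.5% × kr 75,000.00 = kr 20,250.00 (under the 30% cap)
Failure-to-pay penalty: 6 × 2.5% × kr 75,000.00 = kr 11,250.00
Interest: kr 75,000.00 × ((1 + 0.0145)^6 − 1) = kr 75,000.00 × 0.0902154… = kr 6,766.1542…
Total = kr 75,000.00 + kr 31,500.0000 + kr 6,766.1542… = kr 113,266.15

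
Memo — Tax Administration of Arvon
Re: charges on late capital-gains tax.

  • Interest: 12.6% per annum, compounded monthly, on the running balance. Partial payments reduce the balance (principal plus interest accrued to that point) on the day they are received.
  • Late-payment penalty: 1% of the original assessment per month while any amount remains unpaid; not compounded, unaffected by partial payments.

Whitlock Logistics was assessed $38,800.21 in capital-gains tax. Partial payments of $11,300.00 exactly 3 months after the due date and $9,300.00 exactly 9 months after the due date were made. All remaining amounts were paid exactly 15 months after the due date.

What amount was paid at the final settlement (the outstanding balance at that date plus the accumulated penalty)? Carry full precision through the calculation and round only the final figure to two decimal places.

Monthly rate = 12.6% ÷ 12 = 1.05%
Balance at month 3: $38,800.2100 × (1 + 0.0105)^3 = $40,035.2947…
After $11,300.00 payment: $40,035.2947… − $11,300.00 = $28,735.2947…
Balance at month 9: $28,735.2947… × (1 + 0.0105)^6 = $30,593.8098…
After $9,300.00 payment: $30,593.8098… − $9,300.00 = $21,293.8098…
Balance at month 15: $21,293.8098… × (1 + 0.0105)^6 = $22,671.0314…
Penalty: 15 × 1% × $38,800.21 = $5,820.03…
Final settlement = outstanding balance + penalty = $22,671.0314… + $5,820.03… = $28,491.06

$28,491.06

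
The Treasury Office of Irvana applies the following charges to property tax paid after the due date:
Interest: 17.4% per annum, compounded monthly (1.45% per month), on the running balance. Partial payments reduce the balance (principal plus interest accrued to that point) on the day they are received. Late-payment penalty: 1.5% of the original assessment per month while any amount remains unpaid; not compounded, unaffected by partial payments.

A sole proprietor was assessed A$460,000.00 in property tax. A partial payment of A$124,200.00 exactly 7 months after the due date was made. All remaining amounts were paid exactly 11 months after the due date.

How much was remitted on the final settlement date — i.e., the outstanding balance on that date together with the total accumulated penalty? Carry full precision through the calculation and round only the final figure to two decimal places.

A$483,265.77

Balance at month 7: A$460,000.0000 × (1 + 0.0145)^7 = A$508,770.8158…
After A$124,200.00 payment: A$508,770.8158… − A$124,200.00 = A$384,570.8158…
Balance at month 11: A$384,570.8158… × (1 + 0.0145)^4 = A$407,365.7658…
Penalty: 11 × 1.5% × A$460,000.00 = A$75,900.00
Final settlement = outstanding balance + penalty = A$407,365.7658… + A$75,900.00 = A$483,265.77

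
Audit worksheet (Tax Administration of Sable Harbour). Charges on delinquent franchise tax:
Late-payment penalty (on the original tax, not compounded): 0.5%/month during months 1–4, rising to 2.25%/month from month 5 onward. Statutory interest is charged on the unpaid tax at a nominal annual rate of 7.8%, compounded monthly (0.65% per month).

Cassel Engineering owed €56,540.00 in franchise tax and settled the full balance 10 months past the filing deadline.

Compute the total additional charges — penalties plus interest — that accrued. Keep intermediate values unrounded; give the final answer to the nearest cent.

€12,548.18

Penalty, months 1–4: 4 × 0.5% × €56,540.00 = €1,130.80
Penalty, months 5–10: 6 × 2.25% × €56,540.00 = €7,632.90
Interest: €56,540.00 × ((1 + 0.0065)^10 − 1) = €56,540.00 × 0.0669346… = €3,784.4813…
Penalties + interest = €8,763.7000 + €3,784.4813… = €12,548.18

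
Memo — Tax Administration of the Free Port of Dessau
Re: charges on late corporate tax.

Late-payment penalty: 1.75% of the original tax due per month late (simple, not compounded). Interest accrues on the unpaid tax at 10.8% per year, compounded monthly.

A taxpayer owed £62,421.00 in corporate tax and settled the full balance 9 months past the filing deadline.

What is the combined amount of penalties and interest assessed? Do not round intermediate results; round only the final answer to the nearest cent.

£15,073.30

Late-payment penalty = 1.75% × £62,421.00 × 9 mo = £9,831.31…
Interest (10.8%/yr ÷ 12 = 0.9%/month): £62,421.00 × ((1 + 0.009)^9 − 1) = £5,241.9951…
Penalties + interest = £9,831.3075 + £5,241.9951… = £15,073.30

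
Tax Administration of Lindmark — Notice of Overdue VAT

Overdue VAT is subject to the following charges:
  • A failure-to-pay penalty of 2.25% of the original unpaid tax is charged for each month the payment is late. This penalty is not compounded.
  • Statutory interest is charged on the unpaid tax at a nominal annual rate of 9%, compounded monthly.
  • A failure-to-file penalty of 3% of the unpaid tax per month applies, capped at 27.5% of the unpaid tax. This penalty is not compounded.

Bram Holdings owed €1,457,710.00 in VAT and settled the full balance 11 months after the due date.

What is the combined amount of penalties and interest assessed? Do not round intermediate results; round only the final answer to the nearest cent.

Failure-to-file: 11 × 3% × €1,457,710.00 = €481,044.30, capped at 27.5% × €1,457,710.00 = €400,870.25
Failure-to-pay penalty: 11 × 2.25% × €1,457,710.00 = €360,783.23…
Interest (9%/yr ÷ 12 = 0.75%/month): €1,457,710.00 × ((1 + 0.0075)^11 − 1) = €124,873.8738…
Penalties + interest = €761,653.4750 + €124,873.8738… = €886,527.35

€886,527.35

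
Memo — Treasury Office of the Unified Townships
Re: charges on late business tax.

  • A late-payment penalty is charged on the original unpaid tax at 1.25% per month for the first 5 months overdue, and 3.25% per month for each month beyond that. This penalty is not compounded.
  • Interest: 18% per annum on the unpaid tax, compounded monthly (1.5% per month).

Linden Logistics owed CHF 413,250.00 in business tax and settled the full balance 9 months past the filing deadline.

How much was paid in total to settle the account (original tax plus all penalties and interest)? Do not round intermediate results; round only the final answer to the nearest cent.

Penalty, months 1–5: 5 × 1.25% × CHF 413,250.00 = CHF 25,828.13…
Penalty, months 6–9: 4 × 3.25% × CHF 413,250.00 = CHF 53,722.50
Interest: CHF 413,250.00 × ((1 + 0.015)^9 − 1) = CHF 413,250.00 × 0.1433900… = CHF 59,255.9073…
Total = CHF 413,250.00 + CHF 79,550.6250 + CHF 59,255.9073… = CHF 552,056.53

CHF 552,056.53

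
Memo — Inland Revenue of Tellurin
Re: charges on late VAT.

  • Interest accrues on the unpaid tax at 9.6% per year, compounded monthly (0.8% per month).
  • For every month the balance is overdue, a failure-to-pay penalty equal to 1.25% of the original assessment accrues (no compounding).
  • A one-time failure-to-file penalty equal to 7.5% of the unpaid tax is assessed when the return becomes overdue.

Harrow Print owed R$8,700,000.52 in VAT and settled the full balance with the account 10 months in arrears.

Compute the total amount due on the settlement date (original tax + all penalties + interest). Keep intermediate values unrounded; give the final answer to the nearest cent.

Failure-to-file penalty: 7.5% × R$8,700,000.52 = R$652,500.04…
Failure-to-pay penalty: 10 × 1.25% × R$8,700,000.52 = R$1,087,500.07…
Interest: R$8,700,000.52 × ((1 + 0.008)^10 − 1) = R$8,700,000.52 × 0.0829423… = R$721,598.1268…
Total = R$8,700,000.52 + R$1,740,000.1040 + R$721,598.1268… = R$11,161,598.75

R$11,161,598.75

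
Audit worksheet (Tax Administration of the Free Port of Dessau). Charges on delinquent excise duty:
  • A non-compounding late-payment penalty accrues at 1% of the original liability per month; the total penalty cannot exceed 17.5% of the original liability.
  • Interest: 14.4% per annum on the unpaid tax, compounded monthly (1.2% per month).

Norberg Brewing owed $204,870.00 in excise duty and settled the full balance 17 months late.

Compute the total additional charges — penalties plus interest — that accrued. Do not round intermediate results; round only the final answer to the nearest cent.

Penalty: 17 × 1% × $204,870.00 = $34,827.90 (below the 17.5% cap of $35,852.25)
Interest: $204,870.00 × ((1 + 0.012)^17 − 1) = $204,870.00 × 0.2248100… = $46,056.8184…
Penalties + interest = $34,827.9000 + $46,056.8184… = $80,884.72

$80,884.72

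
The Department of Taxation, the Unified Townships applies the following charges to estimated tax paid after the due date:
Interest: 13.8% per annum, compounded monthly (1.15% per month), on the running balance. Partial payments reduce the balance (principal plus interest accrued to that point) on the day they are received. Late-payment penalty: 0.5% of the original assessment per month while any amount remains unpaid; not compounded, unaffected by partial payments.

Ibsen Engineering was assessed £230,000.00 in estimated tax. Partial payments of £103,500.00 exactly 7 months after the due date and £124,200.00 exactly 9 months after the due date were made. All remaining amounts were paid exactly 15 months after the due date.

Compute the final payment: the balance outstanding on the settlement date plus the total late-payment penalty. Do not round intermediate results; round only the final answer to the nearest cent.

£43,849.43

Balance at month 7: £230,000.0000 × (1 + 0.0115)^7 = £249,166.1523…
After £103,500.00 payment: £249,166.1523… − £103,500.00 = £145,666.1523…
Balance at month 9: £145,666.1523… × (1 + 0.0115)^2 = £149,035.7382…
After £124,200.00 payment: £149,035.7382… − £124,200.00 = £24,835.7382…
Balance at month 15: £24,835.7382… × (1 + 0.0115)^6 = £26,599.4340…
Penalty: 15 × 0.5% × £230,000.00 = £17,250.00
Final settlement = outstanding balance + penalty = £26,599.4340… + £17,250.00 = £43,849.43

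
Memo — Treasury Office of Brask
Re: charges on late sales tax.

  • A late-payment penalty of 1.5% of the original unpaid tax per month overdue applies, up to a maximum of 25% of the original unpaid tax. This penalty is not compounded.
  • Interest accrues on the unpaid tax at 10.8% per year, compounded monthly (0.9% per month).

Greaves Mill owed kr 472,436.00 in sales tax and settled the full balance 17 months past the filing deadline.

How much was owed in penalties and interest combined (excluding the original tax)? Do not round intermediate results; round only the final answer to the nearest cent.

Penalty (uncapped): 17 × 1.5% × kr 472,436.00 = kr 120,471.18; cap = 25% × kr 472,436.00 = kr 118,109.00 → penalty = kr 118,109.00
Interest: kr 472,436.00 × ((1 + 0.009)^17 − 1) = kr 472,436.00 × 0.1645277… = kr 77,728.8119…
Penalties + interest = kr 118,109.0000 + kr 77,728.8119… = kr 195,837.81

kr 195,837.81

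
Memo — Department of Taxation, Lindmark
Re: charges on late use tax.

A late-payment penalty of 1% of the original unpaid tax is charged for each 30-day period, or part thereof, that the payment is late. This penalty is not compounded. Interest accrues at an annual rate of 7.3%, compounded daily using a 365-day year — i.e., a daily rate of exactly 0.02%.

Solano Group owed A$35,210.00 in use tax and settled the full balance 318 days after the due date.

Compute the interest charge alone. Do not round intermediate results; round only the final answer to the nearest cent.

A$2,311.86

Interest: A$35,210.00 × ((1 + 0.0002)^318 − 1) = A$35,210.00 × 0.06565927… = A$2,311.8629…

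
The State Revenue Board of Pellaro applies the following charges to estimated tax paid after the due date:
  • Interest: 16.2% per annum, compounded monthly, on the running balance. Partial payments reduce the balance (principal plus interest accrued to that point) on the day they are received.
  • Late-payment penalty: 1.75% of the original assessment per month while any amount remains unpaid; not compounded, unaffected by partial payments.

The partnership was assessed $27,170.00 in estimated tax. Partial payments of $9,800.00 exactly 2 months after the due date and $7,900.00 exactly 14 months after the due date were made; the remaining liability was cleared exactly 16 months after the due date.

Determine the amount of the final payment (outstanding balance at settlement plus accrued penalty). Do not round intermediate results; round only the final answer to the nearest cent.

Monthly rate = 16.2% ÷ 12 = 1.35%
Balance at month 2: $27,170.0000 × (1 + 0.0135)^2 = $27,908.5417…
After $9,800.00 payment: $27,908.5417… − $9,800.00 = $18,108.5417…
Balance at month 14: $18,108.5417… × (1 + 0.0135)^12 = $21,270.0502…
After $7,900.00 payment: $21,270.0502… − $7,900.00 = $13,370.0502…
Balance at month 16: $13,370.0502… × (1 + 0.0135)^2 = $13,733.4782…
Penalty: 16 × 1.75% × $27,170.00 = $7,607.60
Final settlement = outstanding balance + penalty = $13,733.4782… + $7,607.60 = $21,341.08

$21,341.08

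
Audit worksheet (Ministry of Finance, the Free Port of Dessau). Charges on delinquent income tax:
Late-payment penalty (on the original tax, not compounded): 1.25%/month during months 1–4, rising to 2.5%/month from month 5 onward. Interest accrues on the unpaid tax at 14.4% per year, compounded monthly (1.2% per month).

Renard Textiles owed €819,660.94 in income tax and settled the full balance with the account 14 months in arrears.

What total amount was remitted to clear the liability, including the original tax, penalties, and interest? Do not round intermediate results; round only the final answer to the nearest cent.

Penalty, months 1–4: 4 × 1.25% × €819,660.94 = €40,983.05…
Penalty, months 5–14: 10 × 2.5% × €819,660.94 = €204,915.24…
Interest: €819,660.94 × ((1 + 0.012)^14 − 1) = €819,660.94 × 0.1817543… = €148,976.8643…
Total = €819,660.94 + €245,898.2820 + €148,976.8643… = €1,214,536.09

€1,214,536.09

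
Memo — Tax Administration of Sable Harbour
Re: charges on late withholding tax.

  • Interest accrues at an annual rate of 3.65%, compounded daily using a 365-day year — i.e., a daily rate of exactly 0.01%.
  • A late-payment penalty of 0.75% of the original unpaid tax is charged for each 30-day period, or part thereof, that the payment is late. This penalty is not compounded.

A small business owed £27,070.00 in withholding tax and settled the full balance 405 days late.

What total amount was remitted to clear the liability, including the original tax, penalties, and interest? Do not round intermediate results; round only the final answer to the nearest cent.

£31,031.13

Penalty periods: ⌈405/30⌉ = 14; penalty = 14 × 0.75% × £27,070.00 = £2,842.35
Interest: £27,070.00 × ((1 + 0.0001)^405 − 1) = £27,070.00 × 0.04132920… = £1,118.7815…
Total = £27,070.00 + £2,842.3500 + £1,118.7815… = £31,031.13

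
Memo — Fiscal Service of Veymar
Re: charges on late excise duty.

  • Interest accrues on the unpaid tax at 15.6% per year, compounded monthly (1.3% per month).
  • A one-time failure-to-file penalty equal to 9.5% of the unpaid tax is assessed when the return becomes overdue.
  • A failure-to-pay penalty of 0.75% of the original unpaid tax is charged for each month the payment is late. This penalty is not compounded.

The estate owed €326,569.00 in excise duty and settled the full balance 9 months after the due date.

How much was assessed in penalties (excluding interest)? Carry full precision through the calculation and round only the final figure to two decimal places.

Failure-to-file penalty: 9.5% × €326,569.00 = €31,024.06…
Failure-to-pay penalty = 0.75% × €326,569.00 × 9 mo = €22,043.41…
Total penalty = €31,024.06… + €22,043.41… = €53,067.46

€53,067.46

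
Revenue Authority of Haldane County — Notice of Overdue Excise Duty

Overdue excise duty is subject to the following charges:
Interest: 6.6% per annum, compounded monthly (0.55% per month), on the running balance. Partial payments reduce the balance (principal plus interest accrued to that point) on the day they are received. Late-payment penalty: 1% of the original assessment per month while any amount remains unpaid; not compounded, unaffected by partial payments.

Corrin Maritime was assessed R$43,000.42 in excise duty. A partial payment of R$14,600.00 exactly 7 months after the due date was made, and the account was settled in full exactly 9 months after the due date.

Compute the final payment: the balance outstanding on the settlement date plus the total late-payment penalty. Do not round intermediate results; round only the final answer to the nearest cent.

Balance at month 7: R$43,000.4200 × (1 + 0.0055)^7 = R$44,683.5040…
After R$14,600.00 payment: R$44,683.5040… − R$14,600.00 = R$30,083.5040…
Balance at month 9: R$30,083.5040… × (1 + 0.0055)^2 = R$30,415.3325…
Penalty: 9 × 1% × R$43,000.42 = R$3,870.04…
Final settlement = outstanding balance + penalty = R$30,415.3325… + R$3,870.04… = R$34,285.37

R$34,285.37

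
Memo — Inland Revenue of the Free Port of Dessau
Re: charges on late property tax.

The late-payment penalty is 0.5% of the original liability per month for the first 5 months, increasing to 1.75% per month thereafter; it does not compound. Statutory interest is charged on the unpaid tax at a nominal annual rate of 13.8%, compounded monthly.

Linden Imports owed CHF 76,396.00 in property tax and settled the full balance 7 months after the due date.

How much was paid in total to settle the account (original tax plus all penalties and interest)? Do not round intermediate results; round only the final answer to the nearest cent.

CHF 87,345.92

Penalty, months 1–5: 5 × 0.5% × CHF 76,396.00 = CHF 1,909.90
Penalty, months 6–7: 2 × 1.75% × CHF 76,396.00 = CHF 2,673.86
Interest (13.8%/yr ÷ 12 = 1.15%/month): CHF 76,396.00 × ((1 + 0.0115)^7 − 1) = CHF 6,366.1625…
Total = CHF 76,396.00 + CHF 4,583.7600 + CHF 6,366.1625… = CHF 87,345.92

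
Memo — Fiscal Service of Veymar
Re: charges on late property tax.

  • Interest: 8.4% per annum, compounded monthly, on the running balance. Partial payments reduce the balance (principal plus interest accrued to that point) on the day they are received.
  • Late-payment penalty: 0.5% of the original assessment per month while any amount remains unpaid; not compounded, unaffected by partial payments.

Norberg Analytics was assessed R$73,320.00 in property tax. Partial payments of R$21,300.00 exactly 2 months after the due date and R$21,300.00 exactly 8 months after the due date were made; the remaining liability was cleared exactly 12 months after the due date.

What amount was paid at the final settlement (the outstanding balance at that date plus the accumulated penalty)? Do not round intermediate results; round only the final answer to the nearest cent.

Monthly rate = 8.4% ÷ 12 = 0.7%
Balance at month 2: R$73,320.0000 × (1 + 0.007)^2 = R$74,350.0727…
After R$21,300.00 payment: R$74,350.0727… − R$21,300.00 = R$53,050.0727…
Balance at month 8: R$53,050.0727… × (1 + 0.007)^6 = R$55,317.5334…
After R$21,300.00 payment: R$55,317.5334… − R$21,300.00 = R$34,017.5334…
Balance at month 12: R$34,017.5334… × (1 + 0.007)^4 = R$34,980.0722…
Penalty: 12 × 0.5% × R$73,320.00 = R$4,399.20
Final settlement = outstanding balance + penalty = R$34,980.0722… + R$4,399.20 = R$39,379.27

R$39,379.27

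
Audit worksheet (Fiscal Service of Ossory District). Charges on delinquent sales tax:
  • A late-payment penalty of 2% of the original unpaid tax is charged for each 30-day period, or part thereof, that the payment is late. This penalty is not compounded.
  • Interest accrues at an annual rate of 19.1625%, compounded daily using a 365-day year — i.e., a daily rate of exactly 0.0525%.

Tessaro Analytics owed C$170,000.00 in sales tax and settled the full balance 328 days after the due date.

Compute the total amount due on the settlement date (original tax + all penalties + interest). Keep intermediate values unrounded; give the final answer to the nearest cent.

C$239,336.49

Penalty periods: ⌈328/30⌉ = 11; penalty = 11 × 2% × C$170,000.00 = C$37,400.00
Interest: C$170,000.00 × ((1 + 0.000525)^328 − 1) = C$170,000.00 × 0.18786172… = C$31,936.4917…
Total = C$170,000.00 + C$37,400.0000 + C$31,936.4917… = C$239,336.49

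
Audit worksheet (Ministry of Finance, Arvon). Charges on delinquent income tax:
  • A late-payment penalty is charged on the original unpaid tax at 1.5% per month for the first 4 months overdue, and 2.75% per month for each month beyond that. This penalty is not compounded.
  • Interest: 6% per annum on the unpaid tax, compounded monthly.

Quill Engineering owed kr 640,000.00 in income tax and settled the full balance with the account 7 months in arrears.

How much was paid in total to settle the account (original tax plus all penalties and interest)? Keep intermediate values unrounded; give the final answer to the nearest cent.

kr 753,938.81

Penalty, months 1–4: 4 × 1.5% × kr 640,000.00 = kr 38,400.00
Penalty, months 5–7: 3 × 2.75% × kr 640,000.00 = kr 52,800.00
Interest (6%/yr ÷ 12 = 0.5%/month): kr 640,000.00 × ((1 + 0.005)^7 − 1) = kr 22,738.8140…
Total = kr 640,000.00 + kr 91,200.0000 + kr 22,738.8140… = kr 753,938.81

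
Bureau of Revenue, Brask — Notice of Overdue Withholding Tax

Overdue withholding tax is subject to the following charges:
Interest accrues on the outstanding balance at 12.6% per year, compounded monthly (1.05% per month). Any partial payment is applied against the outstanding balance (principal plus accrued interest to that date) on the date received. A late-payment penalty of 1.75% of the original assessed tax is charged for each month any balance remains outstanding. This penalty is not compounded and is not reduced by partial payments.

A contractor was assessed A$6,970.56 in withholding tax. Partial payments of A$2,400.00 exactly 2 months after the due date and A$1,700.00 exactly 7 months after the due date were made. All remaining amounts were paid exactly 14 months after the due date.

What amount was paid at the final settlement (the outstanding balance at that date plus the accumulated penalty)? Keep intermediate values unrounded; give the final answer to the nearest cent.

Balance at month 2: A$6,970.5600 × (1 + 0.0105)^2 = A$7,117.7103…
After A$2,400.00 payment: A$7,117.7103… − A$2,400.00 = A$4,717.7103…
Balance at month 7: A$4,717.7103… × (1 + 0.0105)^5 = A$4,970.6462…
After A$1,700.00 payment: A$4,970.6462… − A$1,700.00 = A$3,270.6462…
Balance at month 14: A$3,270.6462… × (1 + 0.0105)^7 = A$3,518.7450…
Penalty: 14 × 1.75% × A$6,970.56 = A$1,707.79…
Final settlement = outstanding balance + penalty = A$3,518.7450… + A$1,707.79… = A$5,226.53

A$5,226.53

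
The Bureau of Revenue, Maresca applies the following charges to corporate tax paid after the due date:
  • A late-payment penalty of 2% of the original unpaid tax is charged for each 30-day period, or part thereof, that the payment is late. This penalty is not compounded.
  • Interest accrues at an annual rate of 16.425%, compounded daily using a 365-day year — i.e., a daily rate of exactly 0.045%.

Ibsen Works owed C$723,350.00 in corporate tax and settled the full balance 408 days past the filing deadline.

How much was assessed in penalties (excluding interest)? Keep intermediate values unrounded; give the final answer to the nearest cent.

Penalty periods: ⌈408/30⌉ = 14; penalty = 14 × 2% × C$723,350.00 = C$202,538.00

C$202,538.00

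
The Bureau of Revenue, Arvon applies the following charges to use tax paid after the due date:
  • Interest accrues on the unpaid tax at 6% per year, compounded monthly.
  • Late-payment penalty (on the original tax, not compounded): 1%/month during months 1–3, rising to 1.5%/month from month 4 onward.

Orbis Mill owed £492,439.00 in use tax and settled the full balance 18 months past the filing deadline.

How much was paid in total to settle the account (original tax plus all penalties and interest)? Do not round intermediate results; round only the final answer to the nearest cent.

£664,265.22

Penalty, months 1–3: 3 × 1% × £492,439.00 = £14,773.17
Penalty, months 4–18: 15 × 1.5% × £492,439.00 = £110,798.78…
Interest (6%/yr ÷ 12 = 0.5%/month): £492,439.00 × ((1 + 0.005)^18 − 1) = £46,254.2731…
Total = £492,439.00 + £125,571.9450 + £46,254.2731… = £664,265.22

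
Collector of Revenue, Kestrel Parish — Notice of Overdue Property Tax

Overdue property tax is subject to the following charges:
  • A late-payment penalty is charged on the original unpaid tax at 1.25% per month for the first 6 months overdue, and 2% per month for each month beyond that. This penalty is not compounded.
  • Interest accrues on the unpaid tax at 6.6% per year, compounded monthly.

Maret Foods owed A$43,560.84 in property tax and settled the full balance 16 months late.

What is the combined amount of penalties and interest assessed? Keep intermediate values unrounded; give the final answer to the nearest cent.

Penalty, months 1–6: 6 × 1.25% × A$43,560.84 = A$3,267.06…
Penalty, months 7–16: 10 × 2% × A$43,560.84 = A$8,712.17…
Interest (6.6%/yr ÷ 12 = 0.55%/month): A$43,560.84 × ((1 + 0.0055)^16 − 1) = A$3,995.6118…
Penalties + interest = A$11,979.2310 + A$3,995.6118… = A$15,974.84

A$15,974.84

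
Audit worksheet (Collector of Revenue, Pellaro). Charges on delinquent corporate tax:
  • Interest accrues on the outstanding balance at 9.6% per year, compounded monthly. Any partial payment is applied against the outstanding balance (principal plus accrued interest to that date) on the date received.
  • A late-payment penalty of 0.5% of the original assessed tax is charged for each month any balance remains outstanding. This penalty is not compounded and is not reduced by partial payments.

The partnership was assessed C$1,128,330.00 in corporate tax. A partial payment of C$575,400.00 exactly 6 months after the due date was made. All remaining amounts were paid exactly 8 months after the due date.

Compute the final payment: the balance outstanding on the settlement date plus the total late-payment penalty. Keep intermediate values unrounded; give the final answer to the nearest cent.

C$663,087.74

Monthly rate = 9.6% ÷ 12 = 0.8%
Balance at month 6: C$1,128,330.0000 × (1 + 0.008)^6 = C$1,183,584.6604…
After C$575,400.00 payment: C$1,183,584.6604… − C$575,400.00 = C$608,184.6604…
Balance at month 8: C$608,184.6604… × (1 + 0.008)^2 = C$617,954.5388…
Penalty: 8 × 0.5% × C$1,128,330.00 = C$45,133.20
Final settlement = outstanding balance + penalty = C$617,954.5388… + C$45,133.20 = C$663,087.74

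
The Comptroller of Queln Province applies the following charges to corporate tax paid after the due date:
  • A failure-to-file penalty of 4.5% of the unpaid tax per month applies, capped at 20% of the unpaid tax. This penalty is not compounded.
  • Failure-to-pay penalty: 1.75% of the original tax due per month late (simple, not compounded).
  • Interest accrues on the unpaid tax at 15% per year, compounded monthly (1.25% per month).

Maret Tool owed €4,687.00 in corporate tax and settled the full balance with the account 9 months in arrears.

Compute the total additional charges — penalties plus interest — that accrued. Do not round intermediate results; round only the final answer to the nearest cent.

€2,230.04

Failure-to-file: 9 × 4.5% × €4,687.00 = €1,898.24…, capped at 20% × €4,687.00 = €937.40
Failure-to-pay penalty = 1.75% × €4,687.00 × 9 mo = €738.20…
Interest: €4,687.00 × ((1 + 0.0125)^9 − 1) = €4,687.00 × 0.1182922… = €554.4354…
Penalties + interest = €1,675.6025 + €554.4354… = €2,230.04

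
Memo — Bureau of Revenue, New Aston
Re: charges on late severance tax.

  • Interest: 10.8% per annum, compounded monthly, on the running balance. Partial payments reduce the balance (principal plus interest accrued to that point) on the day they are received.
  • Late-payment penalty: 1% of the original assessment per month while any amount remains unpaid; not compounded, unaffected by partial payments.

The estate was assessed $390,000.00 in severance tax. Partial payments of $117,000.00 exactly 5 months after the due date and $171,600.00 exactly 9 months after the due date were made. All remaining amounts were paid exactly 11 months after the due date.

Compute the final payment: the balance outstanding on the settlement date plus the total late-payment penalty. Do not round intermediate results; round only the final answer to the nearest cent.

Monthly rate = 10.8% ÷ 12 = 0.9%
Balance at month 5: $390,000.0000 × (1 + 0.009)^5 = $407,868.7559…
After $117,000.00 payment: $407,868.7559… − $117,000.00 = $290,868.7559…
Balance at month 9: $290,868.7559… × (1 + 0.009)^4 = $301,482.2434…
After $171,600.00 payment: $301,482.2434… − $171,600.00 = $129,882.2434…
Balance at month 11: $129,882.2434… × (1 + 0.009)^2 = $132,230.6443…
Penalty: 11 × 1% × $390,000.00 = $42,900.00
Final settlement = outstanding balance + penalty = $132,230.6443… + $42,900.00 = $175,130.64

$175,130.64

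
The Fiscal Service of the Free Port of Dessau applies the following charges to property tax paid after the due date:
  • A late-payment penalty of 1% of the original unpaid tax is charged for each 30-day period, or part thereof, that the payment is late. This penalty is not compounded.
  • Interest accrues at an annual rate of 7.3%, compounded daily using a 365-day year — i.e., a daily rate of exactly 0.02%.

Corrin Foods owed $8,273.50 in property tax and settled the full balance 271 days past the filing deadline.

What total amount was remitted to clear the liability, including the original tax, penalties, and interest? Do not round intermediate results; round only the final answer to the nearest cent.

Penalty periods: ⌈271/30⌉ = 10; penalty = 10 × 1% × $8,273.50 = $827.35
Interest: $8,273.50 × ((1 + 0.0002)^271 − 1) = $8,273.50 × 0.05569000… = $460.7512…
Total = $8,273.50 + $827.3500 + $460.7512… = $9,561.60

$9,561.60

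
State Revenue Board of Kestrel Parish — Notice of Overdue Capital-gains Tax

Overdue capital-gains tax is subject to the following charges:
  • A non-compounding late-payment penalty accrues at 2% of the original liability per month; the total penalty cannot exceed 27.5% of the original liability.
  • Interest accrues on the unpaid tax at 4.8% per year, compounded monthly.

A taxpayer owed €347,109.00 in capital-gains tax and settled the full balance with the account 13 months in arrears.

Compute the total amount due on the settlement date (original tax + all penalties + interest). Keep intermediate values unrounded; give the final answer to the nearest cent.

Penalty: 13 × 2% × €347,109.00 = €90,248.34 (below the 27.5% cap of €95,454.98…)
Interest (4.8%/yr ÷ 12 = 0.4%/month): €347,109.00 × ((1 + 0.004)^13 − 1) = €18,489.2775…
Total = €347,109.00 + €90,248.3400 + €18,489.2775… = €455,846.62

€455,846.62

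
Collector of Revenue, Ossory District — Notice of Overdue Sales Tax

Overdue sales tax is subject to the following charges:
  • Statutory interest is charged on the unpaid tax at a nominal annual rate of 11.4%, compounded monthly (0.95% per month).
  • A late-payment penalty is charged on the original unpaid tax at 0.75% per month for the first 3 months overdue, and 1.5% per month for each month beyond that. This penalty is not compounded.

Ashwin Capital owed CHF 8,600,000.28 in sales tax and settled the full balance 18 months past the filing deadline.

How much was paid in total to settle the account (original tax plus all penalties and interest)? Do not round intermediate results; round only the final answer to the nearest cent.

Penalty, months 1–3: 3 × 0.75% × CHF 8,600,000.28 = CHF 193,500.01…
Penalty, months 4–18: 15 × 1.5% × CHF 8,600,000.28 = CHF 1,935,000.06…
Interest: CHF 8,600,000.28 × ((1 + 0.0095)^18 − 1) = CHF 8,600,000.28 × 0.1855335… = CHF 1,595,587.8831…
Total = CHF 8,600,000.28 + CHF 2,128,500.0693 + CHF 1,595,587.8831… = CHF 12,324,088.23

CHF 12,324,088.23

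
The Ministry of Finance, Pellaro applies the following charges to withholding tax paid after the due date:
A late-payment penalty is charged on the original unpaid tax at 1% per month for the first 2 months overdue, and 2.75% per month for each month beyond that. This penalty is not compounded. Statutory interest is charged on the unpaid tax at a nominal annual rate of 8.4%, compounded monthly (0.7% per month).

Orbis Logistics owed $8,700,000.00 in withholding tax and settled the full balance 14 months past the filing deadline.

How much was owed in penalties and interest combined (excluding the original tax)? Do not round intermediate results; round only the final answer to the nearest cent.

$3,937,500.72

Penalty, months 1–2: 2 × 1% × $8,700,000.00 = $174,000.00
Penalty, months 3–14: 12 × 2.75% × $8,700,000.00 = $2,871,000.00
Interest: $8,700,000.00 × ((1 + 0.007)^14 − 1) = $8,700,000.00 × 0.1025863… = $892,500.7178…
Penalties + interest = $3,045,000.0000 + $892,500.7178… = $3,937,500.72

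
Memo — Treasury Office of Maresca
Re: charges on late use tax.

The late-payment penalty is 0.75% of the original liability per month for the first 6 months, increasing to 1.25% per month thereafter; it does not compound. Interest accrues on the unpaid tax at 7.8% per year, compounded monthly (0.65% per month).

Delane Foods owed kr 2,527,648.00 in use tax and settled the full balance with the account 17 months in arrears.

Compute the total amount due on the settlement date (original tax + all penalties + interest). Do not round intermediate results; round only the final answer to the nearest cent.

kr 3,283,255.68

Penalty, months 1–6: 6 × 0.75% × kr 2,527,648.00 = kr 113,744.16
Penalty, months 7–17: 11 × 1.25% × kr 2,527,648.00 = kr 347,551.60
Interest: kr 2,527,648.00 × ((1 + 0.0065)^17 − 1) = kr 2,527,648.00 × 0.1164371… = kr 294,311.9175…
Total = kr 2,527,648.00 + kr 461,295.7600 + kr 294,311.9175… = kr 3,283,255.68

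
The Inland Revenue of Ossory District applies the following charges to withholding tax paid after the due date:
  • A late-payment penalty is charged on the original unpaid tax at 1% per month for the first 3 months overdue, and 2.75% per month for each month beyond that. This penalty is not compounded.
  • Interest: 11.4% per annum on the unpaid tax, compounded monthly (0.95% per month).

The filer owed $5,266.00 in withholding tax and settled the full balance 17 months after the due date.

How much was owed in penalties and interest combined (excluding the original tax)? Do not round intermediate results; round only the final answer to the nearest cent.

$3,103.66

Penalty, months 1–3: 3 × 1% × $5,266.00 = $157.98
Penalty, months 4–17: 14 × 2.75% × $5,266.00 = $2,027.41
Interest: $5,266.00 × ((1 + 0.0095)^17 − 1) = $5,266.00 × 0.1743769… = $918.2687…
Penalties + interest = $2,185.3900 + $918.2687… = $3,103.66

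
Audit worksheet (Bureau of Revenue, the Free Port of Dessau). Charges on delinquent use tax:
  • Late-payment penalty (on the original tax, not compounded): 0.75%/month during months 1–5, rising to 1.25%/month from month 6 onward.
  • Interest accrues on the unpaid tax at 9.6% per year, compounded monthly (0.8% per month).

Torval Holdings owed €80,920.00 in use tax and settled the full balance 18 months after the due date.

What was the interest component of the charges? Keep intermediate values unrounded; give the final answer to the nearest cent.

Interest: €80,920.00 × ((1 + 0.008)^18 − 1) = €80,920.00 × 0.1542226… = €12,479.6937…

€12,479.69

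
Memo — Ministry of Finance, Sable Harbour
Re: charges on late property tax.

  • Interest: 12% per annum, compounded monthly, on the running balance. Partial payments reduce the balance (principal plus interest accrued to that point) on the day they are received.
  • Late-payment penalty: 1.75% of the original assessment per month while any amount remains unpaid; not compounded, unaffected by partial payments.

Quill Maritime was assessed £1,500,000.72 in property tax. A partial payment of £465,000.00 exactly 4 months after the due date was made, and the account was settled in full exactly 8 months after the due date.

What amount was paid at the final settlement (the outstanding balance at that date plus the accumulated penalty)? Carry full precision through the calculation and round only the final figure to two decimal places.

£1,350,405.07

Monthly rate = 12% ÷ 12 = 1%
Balance at month 4: £1,500,000.7200 × (1 + 0.01)^4 = £1,560,906.7642…
After £465,000.00 payment: £1,560,906.7642… − £465,000.00 = £1,095,906.7642…
Balance at month 8: £1,095,906.7642… × (1 + 0.01)^4 = £1,140,404.9734…
Penalty: 8 × 1.75% × £1,500,000.72 = £210,000.10…
Final settlement = outstanding balance + penalty = £1,140,404.9734… + £210,000.10… = £1,350,405.07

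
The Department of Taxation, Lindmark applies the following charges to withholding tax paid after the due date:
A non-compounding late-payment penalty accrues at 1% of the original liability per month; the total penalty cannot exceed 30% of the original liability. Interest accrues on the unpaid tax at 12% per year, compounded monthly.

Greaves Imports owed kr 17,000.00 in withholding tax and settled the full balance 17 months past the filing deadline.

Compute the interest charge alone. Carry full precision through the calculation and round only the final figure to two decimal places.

kr 3,133.18

Interest (12%/yr ÷ 12 = 1%/month): kr 17,000.00 × ((1 + 0.01)^17 − 1) = kr 3,133.1753…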